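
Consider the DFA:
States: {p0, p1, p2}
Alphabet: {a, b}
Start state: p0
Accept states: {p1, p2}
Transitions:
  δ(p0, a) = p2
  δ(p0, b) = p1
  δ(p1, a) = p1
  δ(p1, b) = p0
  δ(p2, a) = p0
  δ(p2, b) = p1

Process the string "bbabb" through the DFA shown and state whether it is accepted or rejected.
Processing string "bbabb":
  p0 --b--> p1
  p1 --b--> p0
  p0 --a--> p2
  p2 --b--> p1
  p1 --b--> p0
Final state: p0
Accept states: {p1, p2}
No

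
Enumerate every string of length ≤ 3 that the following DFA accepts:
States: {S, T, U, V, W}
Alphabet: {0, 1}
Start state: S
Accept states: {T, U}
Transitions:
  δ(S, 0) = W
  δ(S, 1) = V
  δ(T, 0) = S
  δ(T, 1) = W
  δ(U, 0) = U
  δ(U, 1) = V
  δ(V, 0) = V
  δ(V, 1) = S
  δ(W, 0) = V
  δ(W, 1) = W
None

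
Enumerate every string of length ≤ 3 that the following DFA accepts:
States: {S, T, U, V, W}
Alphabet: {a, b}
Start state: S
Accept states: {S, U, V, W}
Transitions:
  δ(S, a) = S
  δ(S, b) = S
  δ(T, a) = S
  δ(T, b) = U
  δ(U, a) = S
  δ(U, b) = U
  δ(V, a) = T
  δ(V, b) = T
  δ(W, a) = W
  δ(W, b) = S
ε, a, b, aa, ab, ba, bb, aaa, aab, aba, abb, baa, bab, bba, bbb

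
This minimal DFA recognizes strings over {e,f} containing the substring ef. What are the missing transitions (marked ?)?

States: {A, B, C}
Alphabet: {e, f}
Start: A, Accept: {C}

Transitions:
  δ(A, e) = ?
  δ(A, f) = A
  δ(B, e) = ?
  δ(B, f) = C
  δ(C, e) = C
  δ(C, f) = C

From the language and accept set, identify what each state tracks — A: no e seen yet; B: seen a e, waiting for f; C: substring ef seen.
Each missing δ(q, a) is the state matching the new tracked value after reading a.
δ(A, e) = B; δ(B, e) = B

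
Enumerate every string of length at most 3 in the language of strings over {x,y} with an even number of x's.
ε, y, xx, yy, xxy, xyx, yxx, yyy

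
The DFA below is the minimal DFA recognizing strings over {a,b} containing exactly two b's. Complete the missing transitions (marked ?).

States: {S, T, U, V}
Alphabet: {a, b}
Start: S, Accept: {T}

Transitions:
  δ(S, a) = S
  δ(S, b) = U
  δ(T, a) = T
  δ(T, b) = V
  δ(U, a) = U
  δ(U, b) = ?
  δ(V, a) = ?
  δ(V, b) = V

From the language and accept set, identify what each state tracks — S: zero b's; T: two b's; U: one b; V: ≥ three b's (dead).
Each missing δ(q, a) is the state matching the new tracked value after reading a.
δ(U, b) = T; δ(V, a) = V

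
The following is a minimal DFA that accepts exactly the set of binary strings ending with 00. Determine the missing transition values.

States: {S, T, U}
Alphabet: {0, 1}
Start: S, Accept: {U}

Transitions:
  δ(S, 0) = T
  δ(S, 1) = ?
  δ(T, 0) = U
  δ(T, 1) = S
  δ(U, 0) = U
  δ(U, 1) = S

From the language and accept set, identify what each state tracks — S: last symbol not 0; T: one trailing 0; U: two trailing 0's.
Each missing δ(q, a) is the state matching the new tracked value after reading a.
δ(S, 1) = S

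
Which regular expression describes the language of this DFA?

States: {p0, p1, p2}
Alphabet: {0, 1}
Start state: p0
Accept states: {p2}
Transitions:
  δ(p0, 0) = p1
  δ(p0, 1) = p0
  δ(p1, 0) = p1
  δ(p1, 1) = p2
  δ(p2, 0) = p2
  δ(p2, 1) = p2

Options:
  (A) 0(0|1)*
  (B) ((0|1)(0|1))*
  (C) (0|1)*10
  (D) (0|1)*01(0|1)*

Check each option against the DFA on short strings; one disagreement eliminates an option:
  (A) 0(0|1)*: on '0' the DFA goes p0 → p1 and rejects (p1 ∉ Accept), but the regex matches it → eliminate
  (B) ((0|1)(0|1))*: on ε the DFA stays in p0 and rejects (p0 ∉ Accept), but the regex matches it → eliminate
  (C) (0|1)*10: on '01' the DFA goes p0 → p1 → p2 and accepts (p2 ∈ Accept), but the regex does not match it → eliminate
  (D) (0|1)*01(0|1)*: agrees with the DFA on every string of length ≤ 6
Only (D) is consistent with the DFA.
(D) (0|1)*01(0|1)*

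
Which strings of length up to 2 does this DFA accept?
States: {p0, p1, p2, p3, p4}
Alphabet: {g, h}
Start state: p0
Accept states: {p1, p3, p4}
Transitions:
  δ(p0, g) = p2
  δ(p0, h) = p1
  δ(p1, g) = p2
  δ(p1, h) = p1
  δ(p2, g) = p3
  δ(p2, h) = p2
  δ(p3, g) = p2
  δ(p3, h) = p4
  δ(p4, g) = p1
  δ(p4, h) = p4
h, gg, hh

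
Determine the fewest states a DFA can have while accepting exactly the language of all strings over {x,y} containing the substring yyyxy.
By Myhill–Nerode, count the distinguishable equivalence classes: 6 classes — one per longest suffix of the input that is a prefix of 'yyyxy' (lengths 0 through 4), plus an absorbing 'already seen yyyxy' class.
6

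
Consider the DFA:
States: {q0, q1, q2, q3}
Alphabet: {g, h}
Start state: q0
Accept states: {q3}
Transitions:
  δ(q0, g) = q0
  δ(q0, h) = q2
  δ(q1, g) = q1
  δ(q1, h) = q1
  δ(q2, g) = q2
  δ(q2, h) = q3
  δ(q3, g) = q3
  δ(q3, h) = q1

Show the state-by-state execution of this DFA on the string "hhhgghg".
read 'h': q0 → q2
  read 'h': q2 → q3
  read 'h': q3 → q1
  read 'g': q1 → q1
  read 'g': q1 → q1
  read 'h': q1 → q1
  read 'g': q1 → q1
q0 -> q2 -> q3 -> q1 -> q1 -> q1 -> q1 -> q1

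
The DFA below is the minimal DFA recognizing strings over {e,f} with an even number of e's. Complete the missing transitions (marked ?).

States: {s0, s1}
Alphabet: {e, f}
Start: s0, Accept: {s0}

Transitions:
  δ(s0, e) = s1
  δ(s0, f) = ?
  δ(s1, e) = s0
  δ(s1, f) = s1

From the language and accept set, identify what each state tracks — s0: even number of e's so far; s1: odd number of e's so far.
Each missing δ(q, a) is the state matching the new tracked value after reading a.
δ(s0, f) = s0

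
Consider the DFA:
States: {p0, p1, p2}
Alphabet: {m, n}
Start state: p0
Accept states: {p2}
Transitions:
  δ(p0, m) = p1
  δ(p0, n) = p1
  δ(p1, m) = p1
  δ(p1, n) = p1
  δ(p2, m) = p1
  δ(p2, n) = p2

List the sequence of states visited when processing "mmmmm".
read 'm': p0 → p1
  read 'm': p1 → p1
  read 'm': p1 → p1
  read 'm': p1 → p1
  read 'm': p1 → p1
p0 -> p1 -> p1 -> p1 -> p1 -> p1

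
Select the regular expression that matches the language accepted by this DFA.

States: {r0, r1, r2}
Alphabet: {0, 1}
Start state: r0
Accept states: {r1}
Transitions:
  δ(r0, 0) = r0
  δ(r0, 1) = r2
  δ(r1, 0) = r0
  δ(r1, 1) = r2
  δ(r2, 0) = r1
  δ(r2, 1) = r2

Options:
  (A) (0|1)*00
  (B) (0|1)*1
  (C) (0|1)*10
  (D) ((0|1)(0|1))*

Check each option against the DFA on short strings; one disagreement eliminates an option:
  (A) (0|1)*00: on '00' the DFA goes r0 → r0 → r0 and rejects (r0 ∉ Accept), but the regex matches it → eliminate
  (B) (0|1)*1: on '1' the DFA goes r0 → r2 and rejects (r2 ∉ Accept), but the regex matches it → eliminate
  (C) (0|1)*10: agrees with the DFA on every string of length ≤ 6
  (D) ((0|1)(0|1))*: on ε the DFA stays in r0 and rejects (r0 ∉ Accept), but the regex matches it → eliminate
Only (C) is consistent with the DFA.
(C) (0|1)*10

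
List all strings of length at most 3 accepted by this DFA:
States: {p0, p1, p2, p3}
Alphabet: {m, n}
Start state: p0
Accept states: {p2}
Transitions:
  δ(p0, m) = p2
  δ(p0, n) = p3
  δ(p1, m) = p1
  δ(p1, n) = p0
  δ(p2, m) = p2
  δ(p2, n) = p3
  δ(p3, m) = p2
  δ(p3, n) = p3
m, mm, nm, mmm, mnm, nmm, nnm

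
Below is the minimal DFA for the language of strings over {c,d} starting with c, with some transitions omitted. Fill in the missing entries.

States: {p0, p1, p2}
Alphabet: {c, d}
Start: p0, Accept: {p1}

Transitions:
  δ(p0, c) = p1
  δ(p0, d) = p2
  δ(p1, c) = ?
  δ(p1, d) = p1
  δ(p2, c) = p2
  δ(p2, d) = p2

From the language and accept set, identify what each state tracks — p0: no input read; p1: started with c; p2: started with d (dead).
Each missing δ(q, a) is the state matching the new tracked value after reading a.
δ(p1, c) = p1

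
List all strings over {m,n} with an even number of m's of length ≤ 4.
ε, n, mm, nn, mmn, mnm, nmm, nnn, mmmm, mmnn, mnmn, mnnm, nmmn, nmnm, nnmm, nnnn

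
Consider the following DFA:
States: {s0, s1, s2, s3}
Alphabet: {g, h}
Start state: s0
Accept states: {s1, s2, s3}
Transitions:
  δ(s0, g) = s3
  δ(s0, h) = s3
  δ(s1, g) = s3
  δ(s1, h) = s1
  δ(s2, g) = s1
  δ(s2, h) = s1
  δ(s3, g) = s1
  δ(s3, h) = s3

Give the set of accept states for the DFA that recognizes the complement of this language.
Complement accept states = All states \ Original accept states
= {s0, s1, s2, s3} \ {s1, s2, s3}
{s0}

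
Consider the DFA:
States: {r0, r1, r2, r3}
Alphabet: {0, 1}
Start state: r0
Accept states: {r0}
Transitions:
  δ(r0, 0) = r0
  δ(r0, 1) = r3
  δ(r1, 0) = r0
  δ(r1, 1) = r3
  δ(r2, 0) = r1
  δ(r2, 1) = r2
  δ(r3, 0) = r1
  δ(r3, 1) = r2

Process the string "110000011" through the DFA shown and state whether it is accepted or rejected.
Processing string "110000011":
  r0 --1--> r3
  r3 --1--> r2
  r2 --0--> r1
  r1 --0--> r0
  r0 --0--> r0
  r0 --0--> r0
  r0 --0--> r0
  r0 --1--> r3
  r3 --1--> r2
Final state: r2
Accept states: {r0}
No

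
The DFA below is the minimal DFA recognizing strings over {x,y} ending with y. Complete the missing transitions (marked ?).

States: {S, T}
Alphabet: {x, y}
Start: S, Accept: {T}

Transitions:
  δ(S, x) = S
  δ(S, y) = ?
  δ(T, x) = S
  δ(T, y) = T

From the language and accept set, identify what each state tracks — S: last symbol not y; T: last symbol is y.
Each missing δ(q, a) is the state matching the new tracked value after reading a.
δ(S, y) = T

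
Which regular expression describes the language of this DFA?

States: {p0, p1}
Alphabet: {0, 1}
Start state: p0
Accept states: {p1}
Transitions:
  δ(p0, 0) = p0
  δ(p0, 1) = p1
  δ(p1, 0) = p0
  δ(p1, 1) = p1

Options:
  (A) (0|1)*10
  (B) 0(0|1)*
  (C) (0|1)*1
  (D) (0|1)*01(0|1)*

Check each option against the DFA on short strings; one disagreement eliminates an option:
  (A) (0|1)*10: on '1' the DFA goes p0 → p1 and accepts (p1 ∈ Accept), but the regex does not match it → eliminate
  (B) 0(0|1)*: on '0' the DFA goes p0 → p0 and rejects (p0 ∉ Accept), but the regex matches it → eliminate
  (C) (0|1)*1: agrees with the DFA on every string of length ≤ 6
  (D) (0|1)*01(0|1)*: on '1' the DFA goes p0 → p1 and accepts (p1 ∈ Accept), but the regex does not match it → eliminate
Only (C) is consistent with the DFA.
(C) (0|1)*1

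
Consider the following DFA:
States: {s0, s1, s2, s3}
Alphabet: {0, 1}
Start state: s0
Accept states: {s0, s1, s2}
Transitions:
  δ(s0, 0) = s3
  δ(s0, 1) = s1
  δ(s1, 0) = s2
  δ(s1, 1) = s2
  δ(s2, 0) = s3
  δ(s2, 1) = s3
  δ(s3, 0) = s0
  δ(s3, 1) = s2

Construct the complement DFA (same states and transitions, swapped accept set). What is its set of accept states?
Complement accept states = All states \ Original accept states
= {s0, s1, s2, s3} \ {s0, s1, s2}
{s3}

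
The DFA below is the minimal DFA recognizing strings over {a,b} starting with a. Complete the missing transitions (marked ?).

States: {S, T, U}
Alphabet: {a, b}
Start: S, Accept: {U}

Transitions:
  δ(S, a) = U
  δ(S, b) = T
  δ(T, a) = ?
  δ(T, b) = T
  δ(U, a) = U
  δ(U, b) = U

From the language and accept set, identify what each state tracks — S: no input read; T: started with b (dead); U: started with a.
Each missing δ(q, a) is the state matching the new tracked value after reading a.
δ(T, a) = T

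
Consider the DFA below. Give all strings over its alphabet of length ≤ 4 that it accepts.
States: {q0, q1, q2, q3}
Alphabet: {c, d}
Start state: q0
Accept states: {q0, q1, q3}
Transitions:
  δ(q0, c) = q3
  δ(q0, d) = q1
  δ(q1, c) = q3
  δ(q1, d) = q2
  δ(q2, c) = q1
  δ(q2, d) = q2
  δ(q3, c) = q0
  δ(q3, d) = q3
ε, c, d, cc, cd, dc, ccc, ccd, cdc, cdd, dcc, dcd, ddc, cccc, cccd, ccdc, cdcc, cdcd, cddc, cddd, dccc, dccd, dcdc, dcdd, ddcc, dddc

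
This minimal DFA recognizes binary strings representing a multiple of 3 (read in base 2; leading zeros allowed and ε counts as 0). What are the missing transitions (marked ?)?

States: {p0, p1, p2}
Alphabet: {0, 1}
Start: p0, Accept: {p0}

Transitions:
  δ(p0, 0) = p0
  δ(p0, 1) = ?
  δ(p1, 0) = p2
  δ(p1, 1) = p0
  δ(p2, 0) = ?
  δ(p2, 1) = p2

From the language and accept set, identify what each state tracks — p0: value ≡ 0 (mod 3); p1: value ≡ 1 (mod 3); p2: value ≡ 2 (mod 3).
Each missing δ(q, a) is the state matching the new tracked value after reading a.
δ(p0, 1) = p1; δ(p2, 0) = p1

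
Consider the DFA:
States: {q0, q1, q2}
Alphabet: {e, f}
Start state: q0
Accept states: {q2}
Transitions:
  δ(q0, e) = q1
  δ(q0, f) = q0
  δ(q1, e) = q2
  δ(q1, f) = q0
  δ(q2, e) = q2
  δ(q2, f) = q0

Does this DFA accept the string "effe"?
Processing string "effe":
  q0 --e--> q1
  q1 --f--> q0
  q0 --f--> q0
  q0 --e--> q1
Final state: q1
Accept states: {q2}
No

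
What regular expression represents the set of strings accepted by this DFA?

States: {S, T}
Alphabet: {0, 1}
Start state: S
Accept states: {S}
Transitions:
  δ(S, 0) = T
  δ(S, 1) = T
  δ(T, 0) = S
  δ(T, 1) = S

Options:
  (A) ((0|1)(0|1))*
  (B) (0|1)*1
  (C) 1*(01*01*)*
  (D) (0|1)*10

Check each option against the DFA on short strings; one disagreement eliminates an option:
  (A) ((0|1)(0|1))*: agrees with the DFA on every string of length ≤ 6
  (B) (0|1)*1: on ε the DFA stays in S and accepts (S ∈ Accept), but the regex does not match it → eliminate
  (C) 1*(01*01*)*: on '1' the DFA goes S → T and rejects (T ∉ Accept), but the regex matches it → eliminate
  (D) (0|1)*10: on ε the DFA stays in S and accepts (S ∈ Accept), but the regex does not match it → eliminate
Only (A) is consistent with the DFA.
(A) ((0|1)(0|1))*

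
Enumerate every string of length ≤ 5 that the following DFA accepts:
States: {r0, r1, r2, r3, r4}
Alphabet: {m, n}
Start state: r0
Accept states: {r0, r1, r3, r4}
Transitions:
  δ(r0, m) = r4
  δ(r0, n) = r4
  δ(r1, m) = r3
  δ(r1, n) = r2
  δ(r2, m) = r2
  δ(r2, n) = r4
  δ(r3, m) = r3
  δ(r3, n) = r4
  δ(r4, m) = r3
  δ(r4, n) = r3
ε, m, n, mm, mn, nm, nn, mmm, mmn, mnm, mnn, nmm, nmn, nnm, nnn, mmmm, mmmn, mmnm, mmnn, mnmm, mnmn, mnnm, mnnn, nmmm, nmmn, nmnm, nmnn, nnmm, nnmn, nnnm, nnnn, mmmmm, mmmmn, mmmnm, mmmnn, mmnmm, mmnmn, mmnnm, mmnnn, mnmmm, mnmmn, mnmnm, mnmnn, mnnmm, mnnmn, mnnnm, mnnnn, nmmmm, nmmmn, nmmnm, nmmnn, nmnmm, nmnmn, nmnnm, nmnnn, nnmmm, nnmmn, nnmnm, nnmnn, nnnmm, nnnmn, nnnnm, nnnnn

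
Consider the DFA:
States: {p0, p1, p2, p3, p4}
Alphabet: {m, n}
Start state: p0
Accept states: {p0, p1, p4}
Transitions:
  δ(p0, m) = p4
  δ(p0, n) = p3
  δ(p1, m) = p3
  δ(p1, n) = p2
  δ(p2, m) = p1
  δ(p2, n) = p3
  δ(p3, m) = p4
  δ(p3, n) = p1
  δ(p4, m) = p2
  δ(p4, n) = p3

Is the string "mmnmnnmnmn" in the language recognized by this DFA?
Processing string "mmnmnnmnmn":
  p0 --m--> p4
  p4 --m--> p2
  p2 --n--> p3
  p3 --m--> p4
  p4 --n--> p3
  p3 --n--> p1
  p1 --m--> p3
  p3 --n--> p1
  p1 --m--> p3
  p3 --n--> p1
Final state: p1
Accept states: {p0, p1, p4}
Yes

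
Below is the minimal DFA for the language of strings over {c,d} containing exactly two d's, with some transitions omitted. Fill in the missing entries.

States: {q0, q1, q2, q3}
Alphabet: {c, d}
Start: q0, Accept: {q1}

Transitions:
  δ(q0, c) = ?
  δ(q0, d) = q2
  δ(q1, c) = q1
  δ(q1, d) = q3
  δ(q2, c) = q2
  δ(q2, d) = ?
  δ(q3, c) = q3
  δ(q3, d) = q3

From the language and accept set, identify what each state tracks — q0: zero d's; q1: two d's; q2: one d; q3: ≥ three d's (dead).
Each missing δ(q, a) is the state matching the new tracked value after reading a.
δ(q0, c) = q0; δ(q2, d) = q1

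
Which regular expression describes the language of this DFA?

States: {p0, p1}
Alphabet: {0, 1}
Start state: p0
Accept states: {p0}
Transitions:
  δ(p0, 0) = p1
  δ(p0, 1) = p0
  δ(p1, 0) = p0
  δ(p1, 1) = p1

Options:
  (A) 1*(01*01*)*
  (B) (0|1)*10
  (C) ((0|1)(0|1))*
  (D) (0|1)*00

Check each option against the DFA on short strings; one disagreement eliminates an option:
  (A) 1*(01*01*)*: agrees with the DFA on every string of length ≤ 6
  (B) (0|1)*10: on ε the DFA stays in p0 and accepts (p0 ∈ Accept), but the regex does not match it → eliminate
  (C) ((0|1)(0|1))*: on '1' the DFA goes p0 → p0 and accepts (p0 ∈ Accept), but the regex does not match it → eliminate
  (D) (0|1)*00: on ε the DFA stays in p0 and accepts (p0 ∈ Accept), but the regex does not match it → eliminate
Only (A) is consistent with the DFA.
(A) 1*(01*01*)*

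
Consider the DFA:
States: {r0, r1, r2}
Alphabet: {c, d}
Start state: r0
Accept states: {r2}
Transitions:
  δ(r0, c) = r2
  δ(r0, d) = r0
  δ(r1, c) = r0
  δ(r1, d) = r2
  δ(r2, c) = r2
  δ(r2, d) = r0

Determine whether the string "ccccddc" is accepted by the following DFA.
Processing string "ccccddc":
  r0 --c--> r2
  r2 --c--> r2
  r2 --c--> r2
  r2 --c--> r2
  r2 --d--> r0
  r0 --d--> r0
  r0 --c--> r2
Final state: r2
Accept states: {r2}
Yes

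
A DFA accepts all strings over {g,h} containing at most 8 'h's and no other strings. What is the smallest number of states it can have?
By Myhill–Nerode, count the distinguishable equivalence classes: 10 classes — having seen 0, 1, …, 8, or >8 copies of 'h'; counts 0 through 8 are accepting and >8 is dead.
10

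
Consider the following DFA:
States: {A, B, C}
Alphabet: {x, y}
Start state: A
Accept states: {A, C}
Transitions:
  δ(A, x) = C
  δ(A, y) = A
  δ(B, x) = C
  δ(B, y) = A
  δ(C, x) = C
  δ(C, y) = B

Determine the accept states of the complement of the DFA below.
Complement accept states = All states \ Original accept states
= {A, B, C} \ {A, C}
{B}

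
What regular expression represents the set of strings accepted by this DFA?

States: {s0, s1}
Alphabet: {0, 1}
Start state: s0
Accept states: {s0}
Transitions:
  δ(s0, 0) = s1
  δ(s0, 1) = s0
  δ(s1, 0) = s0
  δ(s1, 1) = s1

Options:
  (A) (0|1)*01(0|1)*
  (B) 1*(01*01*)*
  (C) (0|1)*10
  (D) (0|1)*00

Check each option against the DFA on short strings; one disagreement eliminates an option:
  (A) (0|1)*01(0|1)*: on ε the DFA stays in s0 and accepts (s0 ∈ Accept), but the regex does not match it → eliminate
  (B) 1*(01*01*)*: agrees with the DFA on every string of length ≤ 6
  (C) (0|1)*10: on ε the DFA stays in s0 and accepts (s0 ∈ Accept), but the regex does not match it → eliminate
  (D) (0|1)*00: on ε the DFA stays in s0 and accepts (s0 ∈ Accept), but the regex does not match it → eliminate
Only (B) is consistent with the DFA.
(B) 1*(01*01*)*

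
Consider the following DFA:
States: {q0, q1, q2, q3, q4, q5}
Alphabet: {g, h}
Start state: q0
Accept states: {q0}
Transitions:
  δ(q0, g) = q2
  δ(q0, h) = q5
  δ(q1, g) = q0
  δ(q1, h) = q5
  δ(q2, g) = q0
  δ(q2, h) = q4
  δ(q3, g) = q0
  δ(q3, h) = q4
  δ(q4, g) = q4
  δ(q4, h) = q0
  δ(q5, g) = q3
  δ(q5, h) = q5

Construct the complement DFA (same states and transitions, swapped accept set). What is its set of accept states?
Complement accept states = All states \ Original accept states
= {q0, q1, q2, q3, q4, q5} \ {q0}
{q1, q2, q3, q4, q5}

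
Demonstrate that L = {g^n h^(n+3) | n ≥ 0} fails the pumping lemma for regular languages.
Assume L is regular with pumping length p. Idea: pumping the g-block breaks the fixed offset of 3.
Choose s = g^p h^(p+3) ∈ L. By the pumping lemma, s = xyz with |xy| ≤ p, |y| > 0, so y = g^k with k ≥ 1. Then xy²z = g^(p+k) h^(p+3). For this to be in L we would need p+3 = (p+k)+3, i.e. k = 0, contradicting k ≥ 1. So xy²z ∉ L.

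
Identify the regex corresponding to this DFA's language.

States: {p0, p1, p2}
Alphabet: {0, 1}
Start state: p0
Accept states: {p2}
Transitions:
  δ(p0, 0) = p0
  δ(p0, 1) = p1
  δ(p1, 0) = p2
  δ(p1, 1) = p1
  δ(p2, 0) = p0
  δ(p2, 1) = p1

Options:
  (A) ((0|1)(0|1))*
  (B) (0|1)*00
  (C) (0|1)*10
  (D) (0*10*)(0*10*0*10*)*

Check each option against the DFA on short strings; one disagreement eliminates an option:
  (A) ((0|1)(0|1))*: on ε the DFA stays in p0 and rejects (p0 ∉ Accept), but the regex matches it → eliminate
  (B) (0|1)*00: on '00' the DFA goes p0 → p0 → p0 and rejects (p0 ∉ Accept), but the regex matches it → eliminate
  (C) (0|1)*10: agrees with the DFA on every string of length ≤ 6
  (D) (0*10*)(0*10*0*10*)*: on '1' the DFA goes p0 → p1 and rejects (p1 ∉ Accept), but the regex matches it → eliminate
Only (C) is consistent with the DFA.
(C) (0|1)*10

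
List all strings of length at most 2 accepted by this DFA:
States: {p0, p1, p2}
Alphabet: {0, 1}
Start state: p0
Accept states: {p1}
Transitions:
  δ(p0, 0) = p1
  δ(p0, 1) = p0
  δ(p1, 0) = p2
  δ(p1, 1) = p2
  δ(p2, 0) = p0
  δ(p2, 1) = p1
0, 10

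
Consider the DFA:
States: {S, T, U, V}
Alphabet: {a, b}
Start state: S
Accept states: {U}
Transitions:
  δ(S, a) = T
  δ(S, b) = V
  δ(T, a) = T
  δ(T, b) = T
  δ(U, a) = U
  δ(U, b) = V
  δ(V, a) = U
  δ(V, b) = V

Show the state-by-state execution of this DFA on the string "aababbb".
read 'a': S → T
  read 'a': T → T
  read 'b': T → T
  read 'a': T → T
  read 'b': T → T
  read 'b': T → T
  read 'b': T → T
S -> T -> T -> T -> T -> T -> T -> T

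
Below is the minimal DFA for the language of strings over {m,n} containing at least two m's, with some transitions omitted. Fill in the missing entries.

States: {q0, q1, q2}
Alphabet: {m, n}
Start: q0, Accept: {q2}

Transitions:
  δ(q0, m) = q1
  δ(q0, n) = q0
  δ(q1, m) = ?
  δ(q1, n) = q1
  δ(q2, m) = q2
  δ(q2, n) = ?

From the language and accept set, identify what each state tracks — q0: zero m's seen; q1: one m seen; q2: ≥ two m's seen.
Each missing δ(q, a) is the state matching the new tracked value after reading a.
δ(q1, m) = q2; δ(q2, n) = q2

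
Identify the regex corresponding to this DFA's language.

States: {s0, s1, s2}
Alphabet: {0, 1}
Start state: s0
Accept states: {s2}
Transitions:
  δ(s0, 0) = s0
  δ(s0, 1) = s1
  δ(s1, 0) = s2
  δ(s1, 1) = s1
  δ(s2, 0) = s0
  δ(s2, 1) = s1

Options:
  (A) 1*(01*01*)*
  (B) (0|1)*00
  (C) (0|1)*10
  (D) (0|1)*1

Check each option against the DFA on short strings; one disagreement eliminates an option:
  (A) 1*(01*01*)*: on ε the DFA stays in s0 and rejects (s0 ∉ Accept), but the regex matches it → eliminate
  (B) (0|1)*00: on '00' the DFA goes s0 → s0 → s0 and rejects (s0 ∉ Accept), but the regex matches it → eliminate
  (C) (0|1)*10: agrees with the DFA on every string of length ≤ 6
  (D) (0|1)*1: on '1' the DFA goes s0 → s1 and rejects (s1 ∉ Accept), but the regex matches it → eliminate
Only (C) is consistent with the DFA.
(C) (0|1)*10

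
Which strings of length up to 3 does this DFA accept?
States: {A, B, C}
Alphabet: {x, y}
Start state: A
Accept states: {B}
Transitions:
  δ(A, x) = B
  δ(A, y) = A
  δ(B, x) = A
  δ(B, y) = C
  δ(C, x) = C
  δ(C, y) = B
x, yx, xxx, xyy, yyx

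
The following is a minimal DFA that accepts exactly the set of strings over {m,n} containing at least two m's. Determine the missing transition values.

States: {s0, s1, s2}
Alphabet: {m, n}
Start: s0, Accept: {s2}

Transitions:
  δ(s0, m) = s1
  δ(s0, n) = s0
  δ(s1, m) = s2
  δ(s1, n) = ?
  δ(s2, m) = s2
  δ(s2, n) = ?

From the language and accept set, identify what each state tracks — s0: zero m's seen; s1: one m seen; s2: ≥ two m's seen.
Each missing δ(q, a) is the state matching the new tracked value after reading a.
δ(s1, n) = s1; δ(s2, n) = s2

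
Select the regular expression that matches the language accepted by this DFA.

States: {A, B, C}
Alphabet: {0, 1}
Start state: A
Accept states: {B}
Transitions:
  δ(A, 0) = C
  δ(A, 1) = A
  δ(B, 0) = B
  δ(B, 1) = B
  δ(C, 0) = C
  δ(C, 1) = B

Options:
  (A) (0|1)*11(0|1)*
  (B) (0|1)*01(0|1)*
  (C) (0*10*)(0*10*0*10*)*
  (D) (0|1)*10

Check each option against the DFA on short strings; one disagreement eliminates an option:
  (A) (0|1)*11(0|1)*: on '01' the DFA goes A → C → B and accepts (B ∈ Accept), but the regex does not match it → eliminate
  (B) (0|1)*01(0|1)*: agrees with the DFA on every string of length ≤ 6
  (C) (0*10*)(0*10*0*10*)*: on '1' the DFA goes A → A and rejects (A ∉ Accept), but the regex matches it → eliminate
  (D) (0|1)*10: on '01' the DFA goes A → C → B and accepts (B ∈ Accept), but the regex does not match it → eliminate
Only (B) is consistent with the DFA.
(B) (0|1)*01(0|1)*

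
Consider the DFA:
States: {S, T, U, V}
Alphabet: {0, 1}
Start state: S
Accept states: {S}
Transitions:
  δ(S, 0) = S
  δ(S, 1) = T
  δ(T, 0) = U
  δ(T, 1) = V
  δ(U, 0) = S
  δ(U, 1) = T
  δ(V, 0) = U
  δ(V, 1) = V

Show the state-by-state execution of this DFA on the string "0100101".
read '0': S → S
  read '1': S → T
  read '0': T → U
  read '0': U → S
  read '1': S → T
  read '0': T → U
  read '1': U → T
S -> S -> T -> U -> S -> T -> U -> T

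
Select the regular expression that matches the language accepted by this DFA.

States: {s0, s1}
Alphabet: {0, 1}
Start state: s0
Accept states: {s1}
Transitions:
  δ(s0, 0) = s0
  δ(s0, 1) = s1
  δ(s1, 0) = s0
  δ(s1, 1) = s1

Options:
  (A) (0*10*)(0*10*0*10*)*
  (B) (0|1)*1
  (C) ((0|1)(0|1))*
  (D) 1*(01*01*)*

Check each option against the DFA on short strings; one disagreement eliminates an option:
  (A) (0*10*)(0*10*0*10*)*: on '10' the DFA goes s0 → s1 → s0 and rejects (s0 ∉ Accept), but the regex matches it → eliminate
  (B) (0|1)*1: agrees with the DFA on every string of length ≤ 6
  (C) ((0|1)(0|1))*: on ε the DFA stays in s0 and rejects (s0 ∉ Accept), but the regex matches it → eliminate
  (D) 1*(01*01*)*: on ε the DFA stays in s0 and rejects (s0 ∉ Accept), but the regex matches it → eliminate
Only (B) is consistent with the DFA.
(B) (0|1)*1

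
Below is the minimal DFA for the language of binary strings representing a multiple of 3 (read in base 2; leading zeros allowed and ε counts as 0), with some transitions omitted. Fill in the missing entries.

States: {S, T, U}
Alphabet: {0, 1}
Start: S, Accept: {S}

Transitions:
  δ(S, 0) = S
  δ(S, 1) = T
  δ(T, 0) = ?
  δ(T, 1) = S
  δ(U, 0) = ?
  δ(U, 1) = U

From the language and accept set, identify what each state tracks — S: value ≡ 0 (mod 3); T: value ≡ 1 (mod 3); U: value ≡ 2 (mod 3).
Each missing δ(q, a) is the state matching the new tracked value after reading a.
δ(T, 0) = U; δ(U, 0) = T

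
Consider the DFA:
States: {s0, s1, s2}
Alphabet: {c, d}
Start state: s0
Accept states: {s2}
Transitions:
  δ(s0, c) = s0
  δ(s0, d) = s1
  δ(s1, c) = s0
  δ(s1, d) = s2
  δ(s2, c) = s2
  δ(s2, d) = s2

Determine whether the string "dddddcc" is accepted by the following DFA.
Processing string "dddddcc":
  s0 --d--> s1
  s1 --d--> s2
  s2 --d--> s2
  s2 --d--> s2
  s2 --d--> s2
  s2 --c--> s2
  s2 --c--> s2
Final state: s2
Accept states: {s2}
Yes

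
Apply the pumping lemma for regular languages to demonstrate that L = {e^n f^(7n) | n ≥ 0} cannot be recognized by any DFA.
Assume L is regular with pumping length p. Idea: pumping the e-block breaks the 1:7 ratio.
Choose s = e^p f^(7p) (length 8p ≥ p). By the pumping lemma, s = xyz with |xy| ≤ p, |y| > 0, so y = e^k with k ≥ 1. Then xy²z = e^(p+k) f^(7p). For this to be in L we would need 7p = 7(p+k), i.e. 7k = 0, contradicting k ≥ 1. So xy²z ∉ L.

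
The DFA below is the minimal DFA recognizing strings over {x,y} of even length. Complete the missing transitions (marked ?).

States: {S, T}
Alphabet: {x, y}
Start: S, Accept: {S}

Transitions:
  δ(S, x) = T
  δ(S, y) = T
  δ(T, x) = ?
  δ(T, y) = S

From the language and accept set, identify what each state tracks — S: even length so far; T: odd length so far.
Each missing δ(q, a) is the state matching the new tracked value after reading a.
δ(T, x) = S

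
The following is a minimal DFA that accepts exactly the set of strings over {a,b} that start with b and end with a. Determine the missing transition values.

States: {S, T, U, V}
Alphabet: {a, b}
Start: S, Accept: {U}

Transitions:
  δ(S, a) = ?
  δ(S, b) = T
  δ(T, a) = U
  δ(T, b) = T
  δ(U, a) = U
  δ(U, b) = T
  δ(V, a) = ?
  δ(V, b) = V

From the language and accept set, identify what each state tracks — S: no input read; T: started with b, last symbol b; U: started with b, last symbol a; V: started with a (dead).
Each missing δ(q, a) is the state matching the new tracked value after reading a.
δ(S, a) = V; δ(V, a) = V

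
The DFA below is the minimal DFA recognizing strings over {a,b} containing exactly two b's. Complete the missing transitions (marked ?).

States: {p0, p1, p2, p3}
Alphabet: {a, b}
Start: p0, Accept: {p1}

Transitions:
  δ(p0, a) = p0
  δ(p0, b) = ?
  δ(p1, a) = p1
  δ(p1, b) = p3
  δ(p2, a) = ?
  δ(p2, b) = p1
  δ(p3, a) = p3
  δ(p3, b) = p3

From the language and accept set, identify what each state tracks — p0: zero b's; p1: two b's; p2: one b; p3: ≥ three b's (dead).
Each missing δ(q, a) is the state matching the new tracked value after reading a.
δ(p0, b) = p2; δ(p2, a) = p2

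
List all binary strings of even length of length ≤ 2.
ε, 00, 01, 10, 11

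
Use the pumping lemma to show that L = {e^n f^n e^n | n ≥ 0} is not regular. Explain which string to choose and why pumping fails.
Assume L is regular with pumping length p. Idea: pumping the first e-block unbalances it against the other two.
Choose s = e^p f^p e^p ∈ L (|s| = 3p ≥ p). By the pumping lemma, s = xyz with |xy| ≤ p, |y| > 0, so y = e^k with k ≥ 1, inside the first e-block. Then xy²z = e^(p+k) f^p e^p. The first block has length p+k ≠ p, so the three block lengths are no longer equal and xy²z ∉ L.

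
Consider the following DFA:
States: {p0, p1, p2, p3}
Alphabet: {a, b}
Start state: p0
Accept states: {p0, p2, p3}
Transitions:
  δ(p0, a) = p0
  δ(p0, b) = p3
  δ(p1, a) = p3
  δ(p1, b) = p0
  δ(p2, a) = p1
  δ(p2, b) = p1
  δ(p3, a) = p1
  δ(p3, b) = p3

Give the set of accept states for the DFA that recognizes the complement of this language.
Complement accept states = All states \ Original accept states
= {p0, p1, p2, p3} \ {p0, p2, p3}
{p1}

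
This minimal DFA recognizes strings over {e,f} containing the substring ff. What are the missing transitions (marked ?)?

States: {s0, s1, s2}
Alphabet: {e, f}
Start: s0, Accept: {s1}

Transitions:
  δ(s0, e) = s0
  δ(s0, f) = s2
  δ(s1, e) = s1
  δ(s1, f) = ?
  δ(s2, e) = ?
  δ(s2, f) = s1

From the language and accept set, identify what each state tracks — s0: no progress toward ff; s1: substring ff seen; s2: one trailing f.
Each missing δ(q, a) is the state matching the new tracked value after reading a.
δ(s1, f) = s1; δ(s2, e) = s0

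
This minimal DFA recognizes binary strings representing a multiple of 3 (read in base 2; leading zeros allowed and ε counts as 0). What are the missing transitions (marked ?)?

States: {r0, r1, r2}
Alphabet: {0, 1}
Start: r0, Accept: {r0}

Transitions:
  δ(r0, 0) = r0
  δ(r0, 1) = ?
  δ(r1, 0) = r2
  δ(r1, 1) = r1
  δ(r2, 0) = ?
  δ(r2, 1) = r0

From the language and accept set, identify what each state tracks — r0: value ≡ 0 (mod 3); r1: value ≡ 2 (mod 3); r2: value ≡ 1 (mod 3).
Each missing δ(q, a) is the state matching the new tracked value after reading a.
δ(r0, 1) = r2; δ(r2, 0) = r1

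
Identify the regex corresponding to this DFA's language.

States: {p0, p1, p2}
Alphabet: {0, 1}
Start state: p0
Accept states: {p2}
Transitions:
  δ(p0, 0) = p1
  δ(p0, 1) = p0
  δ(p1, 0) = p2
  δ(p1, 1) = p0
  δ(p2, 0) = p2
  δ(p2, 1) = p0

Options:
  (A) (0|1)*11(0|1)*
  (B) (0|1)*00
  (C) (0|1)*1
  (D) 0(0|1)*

Check each option against the DFA on short strings; one disagreement eliminates an option:
  (A) (0|1)*11(0|1)*: on '00' the DFA goes p0 → p1 → p2 and accepts (p2 ∈ Accept), but the regex does not match it → eliminate
  (B) (0|1)*00: agrees with the DFA on every string of length ≤ 6
  (C) (0|1)*1: on '1' the DFA goes p0 → p0 and rejects (p0 ∉ Accept), but the regex matches it → eliminate
  (D) 0(0|1)*: on '0' the DFA goes p0 → p1 and rejects (p1 ∉ Accept), but the regex matches it → eliminate
Only (B) is consistent with the DFA.
(B) (0|1)*00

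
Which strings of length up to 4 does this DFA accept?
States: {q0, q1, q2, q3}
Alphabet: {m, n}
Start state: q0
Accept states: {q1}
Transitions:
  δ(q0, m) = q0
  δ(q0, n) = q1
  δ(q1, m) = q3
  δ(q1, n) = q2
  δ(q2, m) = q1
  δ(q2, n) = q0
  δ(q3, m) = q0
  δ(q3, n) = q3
n, mn, mmn, nnm, mmmn, mnnm, nmmn, nnnn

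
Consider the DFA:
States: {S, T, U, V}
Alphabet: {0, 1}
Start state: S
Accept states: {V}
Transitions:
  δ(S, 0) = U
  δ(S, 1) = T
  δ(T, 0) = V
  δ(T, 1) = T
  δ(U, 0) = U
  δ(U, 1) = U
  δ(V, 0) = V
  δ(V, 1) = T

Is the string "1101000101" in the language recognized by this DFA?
Processing string "1101000101":
  S --1--> T
  T --1--> T
  T --0--> V
  V --1--> T
  T --0--> V
  V --0--> V
  V --0--> V
  V --1--> T
  T --0--> V
  V --1--> T
Final state: T
Accept states: {V}
No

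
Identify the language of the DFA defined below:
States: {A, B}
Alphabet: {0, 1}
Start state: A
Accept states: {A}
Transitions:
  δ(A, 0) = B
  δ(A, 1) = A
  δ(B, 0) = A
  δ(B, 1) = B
Testing a few strings:
  '1' → accept
  '00' → accept
  '111' → accept
  '100' → accept
State roles: A=even number of 0's so far; B=odd number of 0's so far
All binary strings with an even number of 0's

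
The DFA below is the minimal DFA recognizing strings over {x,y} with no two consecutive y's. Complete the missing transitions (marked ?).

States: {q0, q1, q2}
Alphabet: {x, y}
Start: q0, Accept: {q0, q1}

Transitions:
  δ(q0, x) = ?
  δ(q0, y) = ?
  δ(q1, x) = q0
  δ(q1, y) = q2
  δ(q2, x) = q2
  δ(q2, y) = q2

From the language and accept set, identify what each state tracks — q0: last symbol not y (ok); q1: last symbol y (ok); q2: saw yy (dead).
Each missing δ(q, a) is the state matching the new tracked value after reading a.
δ(q0, x) = q0; δ(q0, y) = q1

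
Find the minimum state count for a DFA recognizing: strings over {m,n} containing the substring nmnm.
By Myhill–Nerode, count the distinguishable equivalence classes: 5 classes — one per longest suffix of the input that is a prefix of 'nmnm' (lengths 0 through 3), plus an absorbing 'already seen nmnm' class.
5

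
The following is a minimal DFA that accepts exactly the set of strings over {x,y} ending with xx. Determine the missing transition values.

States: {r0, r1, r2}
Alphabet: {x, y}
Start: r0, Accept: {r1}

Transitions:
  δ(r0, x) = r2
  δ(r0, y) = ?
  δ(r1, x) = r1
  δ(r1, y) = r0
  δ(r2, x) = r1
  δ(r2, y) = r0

From the language and accept set, identify what each state tracks — r0: last symbol not x; r1: two trailing x's; r2: one trailing x.
Each missing δ(q, a) is the state matching the new tracked value after reading a.
δ(r0, y) = r0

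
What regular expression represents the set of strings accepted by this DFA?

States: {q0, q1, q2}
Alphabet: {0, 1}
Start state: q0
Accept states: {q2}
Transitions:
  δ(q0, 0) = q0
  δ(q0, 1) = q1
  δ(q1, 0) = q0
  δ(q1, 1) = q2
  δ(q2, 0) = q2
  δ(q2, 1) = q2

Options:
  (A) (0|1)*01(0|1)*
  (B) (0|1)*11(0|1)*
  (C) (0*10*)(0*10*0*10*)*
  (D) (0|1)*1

Check each option against the DFA on short strings; one disagreement eliminates an option:
  (A) (0|1)*01(0|1)*: on '01' the DFA goes q0 → q0 → q1 and rejects (q1 ∉ Accept), but the regex matches it → eliminate
  (B) (0|1)*11(0|1)*: agrees with the DFA on every string of length ≤ 6
  (C) (0*10*)(0*10*0*10*)*: on '1' the DFA goes q0 → q1 and rejects (q1 ∉ Accept), but the regex matches it → eliminate
  (D) (0|1)*1: on '1' the DFA goes q0 → q1 and rejects (q1 ∉ Accept), but the regex matches it → eliminate
Only (B) is consistent with the DFA.
(B) (0|1)*11(0|1)*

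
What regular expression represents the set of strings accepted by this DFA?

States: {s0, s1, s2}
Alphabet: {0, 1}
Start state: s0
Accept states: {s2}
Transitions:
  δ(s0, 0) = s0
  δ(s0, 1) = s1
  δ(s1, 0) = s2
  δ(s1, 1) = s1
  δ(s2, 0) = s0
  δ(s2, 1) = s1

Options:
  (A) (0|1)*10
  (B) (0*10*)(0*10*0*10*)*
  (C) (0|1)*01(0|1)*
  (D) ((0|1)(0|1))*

Check each option against the DFA on short strings; one disagreement eliminates an option:
  (A) (0|1)*10: agrees with the DFA on every string of length ≤ 6
  (B) (0*10*)(0*10*0*10*)*: on '1' the DFA goes s0 → s1 and rejects (s1 ∉ Accept), but the regex matches it → eliminate
  (C) (0|1)*01(0|1)*: on '01' the DFA goes s0 → s0 → s1 and rejects (s1 ∉ Accept), but the regex matches it → eliminate
  (D) ((0|1)(0|1))*: on ε the DFA stays in s0 and rejects (s0 ∉ Accept), but the regex matches it → eliminate
Only (A) is consistent with the DFA.
(A) (0|1)*10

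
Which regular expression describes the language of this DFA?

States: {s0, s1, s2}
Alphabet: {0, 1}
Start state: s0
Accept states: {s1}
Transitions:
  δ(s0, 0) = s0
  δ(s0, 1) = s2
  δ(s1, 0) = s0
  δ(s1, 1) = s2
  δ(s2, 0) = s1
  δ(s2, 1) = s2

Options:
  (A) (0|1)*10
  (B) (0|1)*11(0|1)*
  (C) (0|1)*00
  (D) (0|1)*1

Check each option against the DFA on short strings; one disagreement eliminates an option:
  (A) (0|1)*10: agrees with the DFA on every string of length ≤ 6
  (B) (0|1)*11(0|1)*: on '10' the DFA goes s0 → s2 → s1 and accepts (s1 ∈ Accept), but the regex does not match it → eliminate
  (C) (0|1)*00: on '00' the DFA goes s0 → s0 → s0 and rejects (s0 ∉ Accept), but the regex matches it → eliminate
  (D) (0|1)*1: on '1' the DFA goes s0 → s2 and rejects (s2 ∉ Accept), but the regex matches it → eliminate
Only (A) is consistent with the DFA.
(A) (0|1)*10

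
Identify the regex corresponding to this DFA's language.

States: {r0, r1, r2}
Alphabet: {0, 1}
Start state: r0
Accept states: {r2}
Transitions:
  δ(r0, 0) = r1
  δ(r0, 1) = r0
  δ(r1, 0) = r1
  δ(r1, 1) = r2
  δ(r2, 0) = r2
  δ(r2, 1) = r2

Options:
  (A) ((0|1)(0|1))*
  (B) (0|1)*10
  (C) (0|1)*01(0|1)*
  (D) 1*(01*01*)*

Check each option against the DFA on short strings; one disagreement eliminates an option:
  (A) ((0|1)(0|1))*: on ε the DFA stays in r0 and rejects (r0 ∉ Accept), but the regex matches it → eliminate
  (B) (0|1)*10: on '01' the DFA goes r0 → r1 → r2 and accepts (r2 ∈ Accept), but the regex does not match it → eliminate
  (C) (0|1)*01(0|1)*: agrees with the DFA on every string of length ≤ 6
  (D) 1*(01*01*)*: on ε the DFA stays in r0 and rejects (r0 ∉ Accept), but the regex matches it → eliminate
Only (C) is consistent with the DFA.
(C) (0|1)*01(0|1)*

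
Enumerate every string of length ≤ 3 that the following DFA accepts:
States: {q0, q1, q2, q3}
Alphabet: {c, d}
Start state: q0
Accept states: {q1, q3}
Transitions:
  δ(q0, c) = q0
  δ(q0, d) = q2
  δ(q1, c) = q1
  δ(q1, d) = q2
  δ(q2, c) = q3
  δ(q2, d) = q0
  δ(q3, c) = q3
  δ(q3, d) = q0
dc, cdc, dcc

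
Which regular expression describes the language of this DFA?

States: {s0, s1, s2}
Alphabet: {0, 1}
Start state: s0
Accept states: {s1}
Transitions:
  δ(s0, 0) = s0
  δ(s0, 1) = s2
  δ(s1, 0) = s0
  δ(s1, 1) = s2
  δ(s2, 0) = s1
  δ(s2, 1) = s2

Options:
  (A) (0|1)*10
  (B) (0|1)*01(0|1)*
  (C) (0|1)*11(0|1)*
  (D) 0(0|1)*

Check each option against the DFA on short strings; one disagreement eliminates an option:
  (A) (0|1)*10: agrees with the DFA on every string of length ≤ 6
  (B) (0|1)*01(0|1)*: on '01' the DFA goes s0 → s0 → s2 and rejects (s2 ∉ Accept), but the regex matches it → eliminate
  (C) (0|1)*11(0|1)*: on '10' the DFA goes s0 → s2 → s1 and accepts (s1 ∈ Accept), but the regex does not match it → eliminate
  (D) 0(0|1)*: on '0' the DFA goes s0 → s0 and rejects (s0 ∉ Accept), but the regex matches it → eliminate
Only (A) is consistent with the DFA.
(A) (0|1)*10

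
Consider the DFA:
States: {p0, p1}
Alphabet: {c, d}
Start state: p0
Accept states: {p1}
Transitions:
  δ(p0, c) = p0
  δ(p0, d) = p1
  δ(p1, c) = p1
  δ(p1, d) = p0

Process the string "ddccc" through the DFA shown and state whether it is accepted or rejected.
Processing string "ddccc":
  p0 --d--> p1
  p1 --d--> p0
  p0 --c--> p0
  p0 --c--> p0
  p0 --c--> p0
Final state: p0
Accept states: {p1}
No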